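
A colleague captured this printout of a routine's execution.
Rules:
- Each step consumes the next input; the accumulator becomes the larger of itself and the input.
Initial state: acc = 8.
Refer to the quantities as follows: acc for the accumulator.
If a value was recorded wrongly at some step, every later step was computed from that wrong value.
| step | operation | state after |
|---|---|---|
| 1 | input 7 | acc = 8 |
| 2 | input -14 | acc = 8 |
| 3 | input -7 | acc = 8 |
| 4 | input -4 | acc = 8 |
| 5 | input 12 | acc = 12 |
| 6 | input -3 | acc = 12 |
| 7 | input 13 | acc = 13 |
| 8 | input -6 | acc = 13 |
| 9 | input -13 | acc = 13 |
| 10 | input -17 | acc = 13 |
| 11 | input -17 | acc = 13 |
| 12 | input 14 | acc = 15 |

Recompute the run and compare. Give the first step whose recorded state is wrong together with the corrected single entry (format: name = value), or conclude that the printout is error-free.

step 12, acc = 14

Recomputing the run from the initial state:
step 1: acc = 8
step 2: acc = 8
step 3: acc = 8
step 4: acc = 8
step 5: acc = 12
step 6: acc = 12
step 7: acc = 13
step 8: acc = 13
step 9: acc = 13
step 10: acc = 13
step 11: acc = 13
step 12: acc = 14
The first disagreement with the printout is at step 12, where the value should be acc = 14.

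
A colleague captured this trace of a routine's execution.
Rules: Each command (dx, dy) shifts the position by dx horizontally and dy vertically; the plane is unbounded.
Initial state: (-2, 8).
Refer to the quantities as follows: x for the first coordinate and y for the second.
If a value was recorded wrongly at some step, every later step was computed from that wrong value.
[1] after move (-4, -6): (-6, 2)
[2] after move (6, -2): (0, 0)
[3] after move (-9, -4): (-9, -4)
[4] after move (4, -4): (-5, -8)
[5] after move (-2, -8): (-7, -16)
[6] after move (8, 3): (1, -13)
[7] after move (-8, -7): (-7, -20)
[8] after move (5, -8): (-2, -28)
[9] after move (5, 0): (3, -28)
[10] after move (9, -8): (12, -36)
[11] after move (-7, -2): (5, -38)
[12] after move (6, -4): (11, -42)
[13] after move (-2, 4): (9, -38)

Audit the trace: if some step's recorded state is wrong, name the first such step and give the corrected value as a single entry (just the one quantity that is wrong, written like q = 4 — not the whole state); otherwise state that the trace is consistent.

no error

step 1: x = -2 + (-4) = -6, y = 8 + (-6) = 2 -> no discrepancy
step 2: x = -6 + (6) = 0, y = 2 + (-2) = 0 -> same as recorded
step 3: x = 0 + (-9) = -9, y = 0 + (-4) = -4 -> consistent with the trace
step 4: x = -9 + (4) = -5, y = -4 + (-4) = -8 -> matches
step 5: x = -5 + (-2) = -7, y = -8 + (-8) = -16 -> same as recorded
step 6: x = -7 + (8) = 1, y = -16 + (3) = -13 -> agrees with the trace
step 7: x = 1 + (-8) = -7, y = -13 + (-7) = -20 -> same as recorded
step 8: x = -7 + (5) = -2, y = -20 + (-8) = -28 -> checks out
step 9: x = -2 + (5) = 3, y = -28 + (0) = -28 -> consistent with the trace
step 10: x = 3 + (9) = 12, y = -28 + (-8) = -36 -> same as recorded
step 11: x = 12 + (-7) = 5, y = -36 + (-2) = -38 -> confirmed correct
step 12: x = 5 + (6) = 11, y = -38 + (-4) = -42 -> checks out
step 13: x = 11 + (-2) = 9, y = -42 + (4) = -38 -> in agreement
Each recorded entry agrees with the recomputation.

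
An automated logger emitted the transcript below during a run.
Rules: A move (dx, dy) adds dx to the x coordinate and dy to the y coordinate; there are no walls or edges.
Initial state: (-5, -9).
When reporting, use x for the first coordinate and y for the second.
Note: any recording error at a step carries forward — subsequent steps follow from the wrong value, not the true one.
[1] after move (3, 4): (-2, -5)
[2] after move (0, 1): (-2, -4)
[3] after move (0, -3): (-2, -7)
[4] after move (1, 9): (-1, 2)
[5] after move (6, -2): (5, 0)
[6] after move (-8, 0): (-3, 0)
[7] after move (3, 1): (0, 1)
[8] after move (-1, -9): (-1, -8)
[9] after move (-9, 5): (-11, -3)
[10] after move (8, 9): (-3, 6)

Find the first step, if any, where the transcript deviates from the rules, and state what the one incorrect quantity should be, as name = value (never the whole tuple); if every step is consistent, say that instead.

Recomputing the run from the initial state:
step 1: x = -2, y = -5
step 2: x = -2, y = -4
step 3: x = -2, y = -7
step 4: x = -1, y = 2
step 5: x = 5, y = 0
step 6: x = -3, y = 0
step 7: x = 0, y = 1
step 8: x = -1, y = -8
step 9: x = -10, y = -3
step 10: x = -2, y = 6
The first disagreement with the transcript is at step 9, where the value should be x = -10.

step 9, x = -10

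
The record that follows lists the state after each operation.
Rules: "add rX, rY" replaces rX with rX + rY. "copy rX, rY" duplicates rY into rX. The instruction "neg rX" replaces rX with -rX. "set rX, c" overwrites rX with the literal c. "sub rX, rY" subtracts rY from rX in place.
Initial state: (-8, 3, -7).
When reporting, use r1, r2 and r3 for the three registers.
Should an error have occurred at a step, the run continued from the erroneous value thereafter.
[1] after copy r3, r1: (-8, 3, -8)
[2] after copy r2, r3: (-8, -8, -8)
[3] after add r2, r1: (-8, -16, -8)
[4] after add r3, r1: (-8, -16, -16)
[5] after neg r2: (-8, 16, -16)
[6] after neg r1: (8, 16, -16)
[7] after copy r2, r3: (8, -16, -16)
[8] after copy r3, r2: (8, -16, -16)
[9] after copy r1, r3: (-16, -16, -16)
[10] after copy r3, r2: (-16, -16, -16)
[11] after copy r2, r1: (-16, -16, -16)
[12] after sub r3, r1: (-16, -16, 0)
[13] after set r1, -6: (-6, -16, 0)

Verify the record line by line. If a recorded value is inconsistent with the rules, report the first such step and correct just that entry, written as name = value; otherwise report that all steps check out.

no error

1. r3 = -8 (no discrepancy)
2. r2 = -8 (consistent with the record)
3. r2 = -8 + -8 = -16 (no discrepancy)
4. r3 = -8 + -8 = -16 (same as recorded)
5. r2 = -(-16) = 16 (exactly as logged)
6. r1 = -(-8) = 8 (in agreement)
7. r2 = -16 (in agreement)
8. r3 = -16 (consistent with the record)
9. r1 = -16 (no discrepancy)
10. r3 = -16 (no discrepancy)
11. r2 = -16 (exactly as logged)
12. r3 = -16 - -16 = 0 (exactly as logged)
13. r1 = -6 (confirmed correct)
All steps check out; nothing to correct.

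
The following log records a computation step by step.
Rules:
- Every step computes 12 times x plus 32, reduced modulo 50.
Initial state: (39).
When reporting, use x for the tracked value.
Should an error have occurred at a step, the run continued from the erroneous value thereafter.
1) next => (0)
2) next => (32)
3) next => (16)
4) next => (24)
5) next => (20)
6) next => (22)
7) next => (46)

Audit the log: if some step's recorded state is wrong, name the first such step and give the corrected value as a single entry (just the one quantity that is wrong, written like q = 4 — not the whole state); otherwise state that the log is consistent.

no error

1. x = (12*39 + 32) mod 50 = 0 (matches)
2. x = (12*0 + 32) mod 50 = 32 (consistent with the log)
3. x = (12*32 + 32) mod 50 = 16 (same as recorded)
4. x = (12*16 + 32) mod 50 = 24 (consistent with the log)
5. x = (12*24 + 32) mod 50 = 20 (matches)
6. x = (12*20 + 32) mod 50 = 22 (in agreement)
7. x = (12*22 + 32) mod 50 = 46 (exactly as logged)
All steps check out; nothing to correct.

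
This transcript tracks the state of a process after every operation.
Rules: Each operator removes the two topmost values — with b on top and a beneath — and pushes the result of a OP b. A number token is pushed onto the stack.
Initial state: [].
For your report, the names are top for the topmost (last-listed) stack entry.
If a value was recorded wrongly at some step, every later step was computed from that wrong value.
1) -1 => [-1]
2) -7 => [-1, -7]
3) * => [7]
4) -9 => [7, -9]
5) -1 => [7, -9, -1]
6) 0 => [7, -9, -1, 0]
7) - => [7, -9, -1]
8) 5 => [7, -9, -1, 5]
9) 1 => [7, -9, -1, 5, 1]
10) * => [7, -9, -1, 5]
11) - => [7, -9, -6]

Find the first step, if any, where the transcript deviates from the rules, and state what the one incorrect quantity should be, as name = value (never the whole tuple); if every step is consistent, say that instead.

Step 1: push -1: top = -1 — matches.
Step 2: push -7: top = -7 — same as recorded.
Step 3: -1 * -7 = 7 — matches.
Step 4: push -9: top = -9 — verified.
Step 5: push -1: top = -1 — verified.
Step 6: push 0: top = 0 — checks out.
Step 7: -1 - 0 = -1 — verified.
Step 8: push 5: top = 5 — consistent with the transcript.
Step 9: push 1: top = 1 — no discrepancy.
Step 10: 5 * 1 = 5 — matches.
Step 11: -1 - 5 = -6 — in agreement.
All steps check out; nothing to correct.

no error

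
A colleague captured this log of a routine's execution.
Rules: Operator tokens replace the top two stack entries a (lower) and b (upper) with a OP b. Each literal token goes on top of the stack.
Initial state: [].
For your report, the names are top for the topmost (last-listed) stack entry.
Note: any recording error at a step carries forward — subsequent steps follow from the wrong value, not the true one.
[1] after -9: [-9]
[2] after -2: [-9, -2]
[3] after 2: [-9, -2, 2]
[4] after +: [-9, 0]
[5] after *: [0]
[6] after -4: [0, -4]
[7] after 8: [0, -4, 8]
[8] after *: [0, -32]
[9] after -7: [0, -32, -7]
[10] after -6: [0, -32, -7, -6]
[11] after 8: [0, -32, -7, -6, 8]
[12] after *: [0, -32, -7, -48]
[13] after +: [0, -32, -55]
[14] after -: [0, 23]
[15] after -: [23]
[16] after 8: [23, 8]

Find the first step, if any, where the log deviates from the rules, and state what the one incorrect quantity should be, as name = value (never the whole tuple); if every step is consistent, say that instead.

step 15, top = -23

step 1: push -9: top = -9 -> no discrepancy
step 2: push -2: top = -2 -> verified
step 3: push 2: top = 2 -> verified
step 4: -2 + 2 = 0 -> verified
step 5: -9 * 0 = 0 -> same as recorded
step 6: push -4: top = -4 -> agrees with the log
step 7: push 8: top = 8 -> verified
step 8: -4 * 8 = -32 -> in agreement
step 9: push -7: top = -7 -> agrees with the log
step 10: push -6: top = -6 -> verified
step 11: push 8: top = 8 -> agrees with the log
step 12: -6 * 8 = -48 -> same as recorded
step 13: -7 + -48 = -55 -> matches
step 14: -32 - -55 = 23 -> consistent with the log
step 15: 0 - 23 = -23 -> first mismatch against the log
That makes step 15 the first incorrect line — top = -23 is what it should show.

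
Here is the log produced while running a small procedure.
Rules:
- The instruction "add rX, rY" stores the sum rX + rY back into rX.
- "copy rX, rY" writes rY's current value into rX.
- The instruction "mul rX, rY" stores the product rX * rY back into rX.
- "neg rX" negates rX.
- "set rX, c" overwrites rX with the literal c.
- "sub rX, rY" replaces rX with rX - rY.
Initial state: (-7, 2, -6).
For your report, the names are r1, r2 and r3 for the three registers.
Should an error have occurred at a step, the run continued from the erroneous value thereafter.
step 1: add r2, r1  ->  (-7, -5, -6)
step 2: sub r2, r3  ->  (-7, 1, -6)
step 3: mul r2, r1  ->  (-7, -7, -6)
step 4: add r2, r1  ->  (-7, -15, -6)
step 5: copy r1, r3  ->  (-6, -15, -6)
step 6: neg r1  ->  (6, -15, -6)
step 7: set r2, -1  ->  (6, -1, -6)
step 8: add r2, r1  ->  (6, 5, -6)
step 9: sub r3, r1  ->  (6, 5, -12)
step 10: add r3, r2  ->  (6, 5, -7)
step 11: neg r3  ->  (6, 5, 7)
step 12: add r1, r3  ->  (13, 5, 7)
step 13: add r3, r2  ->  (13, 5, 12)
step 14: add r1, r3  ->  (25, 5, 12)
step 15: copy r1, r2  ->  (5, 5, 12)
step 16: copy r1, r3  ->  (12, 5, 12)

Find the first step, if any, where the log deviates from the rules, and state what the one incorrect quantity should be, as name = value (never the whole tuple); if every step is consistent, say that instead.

Recomputing the run from the initial state:
step 1: r1 = -7, r2 = -5, r3 = -6
step 2: r1 = -7, r2 = 1, r3 = -6
step 3: r1 = -7, r2 = -7, r3 = -6
step 4: r1 = -7, r2 = -14, r3 = -6
step 5: r1 = -6, r2 = -14, r3 = -6
step 6: r1 = 6, r2 = -14, r3 = -6
step 7: r1 = 6, r2 = -1, r3 = -6
step 8: r1 = 6, r2 = 5, r3 = -6
step 9: r1 = 6, r2 = 5, r3 = -12
step 10: r1 = 6, r2 = 5, r3 = -7
step 11: r1 = 6, r2 = 5, r3 = 7
step 12: r1 = 13, r2 = 5, r3 = 7
step 13: r1 = 13, r2 = 5, r3 = 12
step 14: r1 = 25, r2 = 5, r3 = 12
step 15: r1 = 5, r2 = 5, r3 = 12
step 16: r1 = 12, r2 = 5, r3 = 12
The first disagreement with the log is at step 4, where the value should be r2 = -14.

step 4, r2 = -14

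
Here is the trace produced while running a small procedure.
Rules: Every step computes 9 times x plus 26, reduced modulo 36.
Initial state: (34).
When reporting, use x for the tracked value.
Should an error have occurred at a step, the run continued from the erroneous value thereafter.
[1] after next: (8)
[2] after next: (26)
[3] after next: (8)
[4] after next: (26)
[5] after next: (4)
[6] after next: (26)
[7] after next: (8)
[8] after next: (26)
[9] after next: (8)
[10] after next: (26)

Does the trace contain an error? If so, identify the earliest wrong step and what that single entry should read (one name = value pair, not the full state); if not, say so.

1. x = (9*34 + 26) mod 36 = 8 (no discrepancy)
2. x = (9*8 + 26) mod 36 = 26 (matches)
3. x = (9*26 + 26) mod 36 = 8 (matches)
4. x = (9*8 + 26) mod 36 = 26 (matches)
5. x = (9*26 + 26) mod 36 = 8 (the recorded entry deviates here)
The earliest wrong entry is at step 5: it should read x = 8.

step 5, x = 8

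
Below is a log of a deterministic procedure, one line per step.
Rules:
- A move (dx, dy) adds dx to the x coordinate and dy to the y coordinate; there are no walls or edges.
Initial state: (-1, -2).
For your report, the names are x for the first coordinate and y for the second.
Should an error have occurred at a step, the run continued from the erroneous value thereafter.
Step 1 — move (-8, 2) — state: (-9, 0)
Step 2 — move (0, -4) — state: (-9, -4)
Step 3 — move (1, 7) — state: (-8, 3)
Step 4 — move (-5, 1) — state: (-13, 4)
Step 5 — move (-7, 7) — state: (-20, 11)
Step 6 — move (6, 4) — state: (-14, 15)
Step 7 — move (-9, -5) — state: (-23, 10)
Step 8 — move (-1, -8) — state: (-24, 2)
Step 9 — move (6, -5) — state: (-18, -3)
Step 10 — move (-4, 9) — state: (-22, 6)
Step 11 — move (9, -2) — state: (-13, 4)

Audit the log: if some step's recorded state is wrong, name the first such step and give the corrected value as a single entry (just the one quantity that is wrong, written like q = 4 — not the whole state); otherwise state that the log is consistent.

Step 1: x = -1 + (-8) = -9, y = -2 + (2) = 0 — matches.
Step 2: x = -9 + (0) = -9, y = 0 + (-4) = -4 — no discrepancy.
Step 3: x = -9 + (1) = -8, y = -4 + (7) = 3 — same as recorded.
Step 4: x = -8 + (-5) = -13, y = 3 + (1) = 4 — agrees with the log.
Step 5: x = -13 + (-7) = -20, y = 4 + (7) = 11 — no discrepancy.
Step 6: x = -20 + (6) = -14, y = 11 + (4) = 15 — matches.
Step 7: x = -14 + (-9) = -23, y = 15 + (-5) = 10 — consistent with the log.
Step 8: x = -23 + (-1) = -24, y = 10 + (-8) = 2 — agrees with the log.
Step 9: x = -24 + (6) = -18, y = 2 + (-5) = -3 — same as recorded.
Step 10: x = -18 + (-4) = -22, y = -3 + (9) = 6 — agrees with the log.
Step 11: x = -22 + (9) = -13, y = 6 + (-2) = 4 — matches.
No step deviates from the rules.

no error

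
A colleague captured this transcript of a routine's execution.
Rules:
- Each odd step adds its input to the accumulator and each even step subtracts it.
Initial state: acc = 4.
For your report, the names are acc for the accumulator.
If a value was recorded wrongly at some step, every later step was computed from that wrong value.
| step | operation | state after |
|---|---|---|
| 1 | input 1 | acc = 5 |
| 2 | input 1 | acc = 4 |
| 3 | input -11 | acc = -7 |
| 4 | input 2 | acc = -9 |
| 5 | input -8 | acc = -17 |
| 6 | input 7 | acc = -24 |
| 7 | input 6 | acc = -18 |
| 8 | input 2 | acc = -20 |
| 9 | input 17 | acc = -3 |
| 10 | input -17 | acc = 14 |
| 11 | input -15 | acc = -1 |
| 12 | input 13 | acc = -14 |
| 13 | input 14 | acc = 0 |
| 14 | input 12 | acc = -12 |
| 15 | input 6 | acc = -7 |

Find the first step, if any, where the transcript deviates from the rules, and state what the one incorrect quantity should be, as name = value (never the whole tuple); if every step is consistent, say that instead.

1. acc = 4 + 1 = 5 (consistent with the transcript)
2. acc = 5 - 1 = 4 (consistent with the transcript)
3. acc = 4 + -11 = -7 (consistent with the transcript)
4. acc = -7 - 2 = -9 (matches)
5. acc = -9 + -8 = -17 (checks out)
6. acc = -17 - 7 = -24 (same as recorded)
7. acc = -24 + 6 = -18 (verified)
8. acc = -18 - 2 = -20 (confirmed correct)
9. acc = -20 + 17 = -3 (same as recorded)
10. acc = -3 - -17 = 14 (exactly as logged)
11. acc = 14 + -15 = -1 (verified)
12. acc = -1 - 13 = -14 (in agreement)
13. acc = -14 + 14 = 0 (no discrepancy)
14. acc = 0 - 12 = -12 (matches)
15. acc = -12 + 6 = -6 (the transcript disagrees here)
First incorrect step: 15; the correct value is acc = -6.

step 15, acc = -6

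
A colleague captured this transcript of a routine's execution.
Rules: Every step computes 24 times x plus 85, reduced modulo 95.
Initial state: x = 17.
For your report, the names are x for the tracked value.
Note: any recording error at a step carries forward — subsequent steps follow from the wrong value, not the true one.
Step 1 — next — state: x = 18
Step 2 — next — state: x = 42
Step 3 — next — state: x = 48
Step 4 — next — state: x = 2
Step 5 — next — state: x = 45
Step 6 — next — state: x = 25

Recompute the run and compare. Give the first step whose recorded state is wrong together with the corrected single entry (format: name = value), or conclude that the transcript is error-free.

1. x = (24*17 + 85) mod 95 = 18 (exactly as logged)
2. x = (24*18 + 85) mod 95 = 42 (verified)
3. x = (24*42 + 85) mod 95 = 48 (consistent with the transcript)
4. x = (24*48 + 85) mod 95 = 2 (agrees with the transcript)
5. x = (24*2 + 85) mod 95 = 38 (the transcript disagrees here)
That makes step 5 the first incorrect line — x = 38 is what it should show.

step 5, x = 38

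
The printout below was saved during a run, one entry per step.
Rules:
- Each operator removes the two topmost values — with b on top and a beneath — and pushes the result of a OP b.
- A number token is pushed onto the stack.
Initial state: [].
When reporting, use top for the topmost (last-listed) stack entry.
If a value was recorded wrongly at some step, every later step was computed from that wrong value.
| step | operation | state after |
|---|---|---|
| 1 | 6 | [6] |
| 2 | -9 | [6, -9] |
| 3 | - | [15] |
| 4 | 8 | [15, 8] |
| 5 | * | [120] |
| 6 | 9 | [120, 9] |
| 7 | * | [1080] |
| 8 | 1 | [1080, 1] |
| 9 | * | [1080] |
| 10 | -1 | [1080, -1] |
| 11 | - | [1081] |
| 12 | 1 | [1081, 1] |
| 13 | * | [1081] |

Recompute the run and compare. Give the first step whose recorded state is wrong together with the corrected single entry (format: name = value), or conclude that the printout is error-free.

step 1: push 6: top = 6 -> verified
step 2: push -9: top = -9 -> agrees with the printout
step 3: 6 - -9 = 15 -> in agreement
step 4: push 8: top = 8 -> matches
step 5: 15 * 8 = 120 -> in agreement
step 6: push 9: top = 9 -> consistent with the printout
step 7: 120 * 9 = 1080 -> verified
step 8: push 1: top = 1 -> exactly as logged
step 9: 1080 * 1 = 1080 -> same as recorded
step 10: push -1: top = -1 -> in agreement
step 11: 1080 - -1 = 1081 -> agrees with the printout
step 12: push 1: top = 1 -> same as recorded
step 13: 1081 * 1 = 1081 -> consistent with the printout
Each recorded entry agrees with the recomputation.

no error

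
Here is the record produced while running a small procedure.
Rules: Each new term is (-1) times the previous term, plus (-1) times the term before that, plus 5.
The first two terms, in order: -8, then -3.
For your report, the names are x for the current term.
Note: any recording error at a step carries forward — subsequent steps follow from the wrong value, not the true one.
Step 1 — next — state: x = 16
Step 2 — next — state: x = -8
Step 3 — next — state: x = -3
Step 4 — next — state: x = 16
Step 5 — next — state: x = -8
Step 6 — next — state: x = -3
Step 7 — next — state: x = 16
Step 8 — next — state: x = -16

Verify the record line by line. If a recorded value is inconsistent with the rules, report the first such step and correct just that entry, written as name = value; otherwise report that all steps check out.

step 8, x = -8

1. x = -1*(-3) + (-1)*(-8) + (5) = 16 (confirmed correct)
2. x = -1*(16) + (-1)*(-3) + (5) = -8 (exactly as logged)
3. x = -1*(-8) + (-1)*(16) + (5) = -3 (confirmed correct)
4. x = -1*(-3) + (-1)*(-8) + (5) = 16 (no discrepancy)
5. x = -1*(16) + (-1)*(-3) + (5) = -8 (no discrepancy)
6. x = -1*(-8) + (-1)*(16) + (5) = -3 (verified)
7. x = -1*(-3) + (-1)*(-8) + (5) = 16 (in agreement)
8. x = -1*(16) + (-1)*(-3) + (5) = -8 (this is not what the record shows)
The earliest wrong entry is at step 8: it should read x = -8.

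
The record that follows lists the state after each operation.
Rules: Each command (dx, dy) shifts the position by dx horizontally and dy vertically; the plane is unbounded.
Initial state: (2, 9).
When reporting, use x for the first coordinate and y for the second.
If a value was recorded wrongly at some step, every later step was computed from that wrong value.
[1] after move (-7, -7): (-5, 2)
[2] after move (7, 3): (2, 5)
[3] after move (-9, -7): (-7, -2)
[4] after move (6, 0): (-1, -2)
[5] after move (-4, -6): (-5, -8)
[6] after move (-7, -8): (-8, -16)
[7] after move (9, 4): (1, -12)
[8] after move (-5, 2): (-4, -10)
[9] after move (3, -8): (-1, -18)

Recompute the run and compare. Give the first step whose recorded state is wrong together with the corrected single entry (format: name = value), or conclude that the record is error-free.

step 6, x = -12

Step 1: x = 2 + (-7) = -5, y = 9 + (-7) = 2 — no discrepancy.
Step 2: x = -5 + (7) = 2, y = 2 + (3) = 5 — in agreement.
Step 3: x = 2 + (-9) = -7, y = 5 + (-7) = -2 — no discrepancy.
Step 4: x = -7 + (6) = -1, y = -2 + (0) = -2 — agrees with the record.
Step 5: x = -1 + (-4) = -5, y = -2 + (-6) = -8 — same as recorded.
Step 6: x = -5 + (-7) = -12, y = -8 + (-8) = -16 — the record disagrees here.
The earliest wrong entry is at step 6: it should read x = -12.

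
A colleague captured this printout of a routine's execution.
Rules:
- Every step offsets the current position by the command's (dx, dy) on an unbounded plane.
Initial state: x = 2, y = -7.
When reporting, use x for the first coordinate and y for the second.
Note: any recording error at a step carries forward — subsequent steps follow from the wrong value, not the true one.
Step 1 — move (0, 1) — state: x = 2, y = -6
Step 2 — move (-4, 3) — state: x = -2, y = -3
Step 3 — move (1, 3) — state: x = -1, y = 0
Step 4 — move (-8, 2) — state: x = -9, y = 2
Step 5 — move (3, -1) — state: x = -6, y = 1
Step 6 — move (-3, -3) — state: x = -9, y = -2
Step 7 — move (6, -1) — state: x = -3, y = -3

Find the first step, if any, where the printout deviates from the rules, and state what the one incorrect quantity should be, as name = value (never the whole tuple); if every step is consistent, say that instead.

Recomputing the run from the initial state:
step 1: x = 2, y = -6
step 2: x = -2, y = -3
step 3: x = -1, y = 0
step 4: x = -9, y = 2
step 5: x = -6, y = 1
step 6: x = -9, y = -2
step 7: x = -3, y = -3
This matches the printout at every step.

no error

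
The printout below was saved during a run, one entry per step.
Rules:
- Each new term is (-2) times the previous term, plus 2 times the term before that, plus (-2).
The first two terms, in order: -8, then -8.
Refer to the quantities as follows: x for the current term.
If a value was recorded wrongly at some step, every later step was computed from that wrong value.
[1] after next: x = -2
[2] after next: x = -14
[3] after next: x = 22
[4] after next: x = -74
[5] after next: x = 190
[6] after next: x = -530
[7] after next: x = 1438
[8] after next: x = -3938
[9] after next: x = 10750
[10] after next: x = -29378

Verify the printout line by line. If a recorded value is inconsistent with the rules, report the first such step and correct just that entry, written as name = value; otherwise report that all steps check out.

no error

step 1: x = -2*(-8) + (2)*(-8) + (-2) = -2 -> exactly as logged
step 2: x = -2*(-2) + (2)*(-8) + (-2) = -14 -> exactly as logged
step 3: x = -2*(-14) + (2)*(-2) + (-2) = 22 -> consistent with the printout
step 4: x = -2*(22) + (2)*(-14) + (-2) = -74 -> exactly as logged
step 5: x = -2*(-74) + (2)*(22) + (-2) = 190 -> in agreement
step 6: x = -2*(190) + (2)*(-74) + (-2) = -530 -> same as recorded
step 7: x = -2*(-530) + (2)*(190) + (-2) = 1438 -> in agreement
step 8: x = -2*(1438) + (2)*(-530) + (-2) = -3938 -> verified
step 9: x = -2*(-3938) + (2)*(1438) + (-2) = 10750 -> matches
step 10: x = -2*(10750) + (2)*(-3938) + (-2) = -29378 -> same as recorded
The recomputation confirms every line.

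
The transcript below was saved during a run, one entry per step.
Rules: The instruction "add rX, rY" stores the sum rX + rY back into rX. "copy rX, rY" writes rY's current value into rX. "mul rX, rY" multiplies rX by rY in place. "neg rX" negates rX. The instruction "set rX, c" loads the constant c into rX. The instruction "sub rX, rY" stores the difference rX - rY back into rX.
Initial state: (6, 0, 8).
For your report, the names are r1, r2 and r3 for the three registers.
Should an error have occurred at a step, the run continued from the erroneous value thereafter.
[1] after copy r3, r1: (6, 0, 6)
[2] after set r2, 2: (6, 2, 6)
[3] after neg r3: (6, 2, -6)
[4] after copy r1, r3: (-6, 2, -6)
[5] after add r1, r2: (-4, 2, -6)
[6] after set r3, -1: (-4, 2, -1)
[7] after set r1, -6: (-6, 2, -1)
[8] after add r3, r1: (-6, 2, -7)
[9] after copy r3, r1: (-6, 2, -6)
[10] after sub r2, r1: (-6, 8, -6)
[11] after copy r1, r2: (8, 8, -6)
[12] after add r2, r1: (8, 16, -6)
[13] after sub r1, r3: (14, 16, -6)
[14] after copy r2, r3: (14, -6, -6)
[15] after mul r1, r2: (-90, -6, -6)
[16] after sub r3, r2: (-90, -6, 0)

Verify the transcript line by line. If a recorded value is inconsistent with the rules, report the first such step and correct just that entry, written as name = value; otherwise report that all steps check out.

step 15, r1 = -84

step 1: r3 = 6 -> in agreement
step 2: r2 = 2 -> confirmed correct
step 3: r3 = -(6) = -6 -> matches
step 4: r1 = -6 -> agrees with the transcript
step 5: r1 = -6 + 2 = -4 -> consistent with the transcript
step 6: r3 = -1 -> consistent with the transcript
step 7: r1 = -6 -> checks out
step 8: r3 = -1 + -6 = -7 -> checks out
step 9: r3 = -6 -> checks out
step 10: r2 = 2 - -6 = 8 -> exactly as logged
step 11: r1 = 8 -> agrees with the transcript
step 12: r2 = 8 + 8 = 16 -> in agreement
step 13: r1 = 8 - -6 = 14 -> in agreement
step 14: r2 = -6 -> verified
step 15: r1 = 14 * -6 = -84 -> not what was recorded
First deviation found at step 15; the corrected entry is r1 = -84.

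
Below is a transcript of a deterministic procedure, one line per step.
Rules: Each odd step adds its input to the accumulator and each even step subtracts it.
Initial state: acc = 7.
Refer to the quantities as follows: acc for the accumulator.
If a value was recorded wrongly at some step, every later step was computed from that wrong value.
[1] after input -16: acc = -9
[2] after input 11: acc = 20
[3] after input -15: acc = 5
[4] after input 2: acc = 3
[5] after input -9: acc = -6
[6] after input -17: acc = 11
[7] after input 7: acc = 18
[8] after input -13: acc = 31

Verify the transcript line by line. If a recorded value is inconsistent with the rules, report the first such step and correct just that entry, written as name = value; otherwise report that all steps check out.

Step 1: acc = 7 + -16 = -9 — verified.
Step 2: acc = -9 - 11 = -20 — the recorded entry deviates here.
First deviation found at step 2; the corrected entry is acc = -20.

step 2, acc = -20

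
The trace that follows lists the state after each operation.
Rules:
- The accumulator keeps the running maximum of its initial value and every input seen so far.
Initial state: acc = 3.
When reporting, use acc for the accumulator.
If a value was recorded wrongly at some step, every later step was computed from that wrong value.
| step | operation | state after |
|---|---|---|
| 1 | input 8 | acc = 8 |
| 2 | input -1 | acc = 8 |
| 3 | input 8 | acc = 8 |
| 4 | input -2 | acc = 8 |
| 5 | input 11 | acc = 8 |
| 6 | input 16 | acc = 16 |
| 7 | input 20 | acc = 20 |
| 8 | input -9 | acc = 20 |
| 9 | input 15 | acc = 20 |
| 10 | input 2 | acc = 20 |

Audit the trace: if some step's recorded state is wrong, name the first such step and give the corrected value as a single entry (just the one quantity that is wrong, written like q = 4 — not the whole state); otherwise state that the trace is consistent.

step 5, acc = 11

step 1: acc = max(3, 8) = 8 -> exactly as logged
step 2: acc = max(8, -1) = 8 -> consistent with the trace
step 3: acc = max(8, 8) = 8 -> verified
step 4: acc = max(8, -2) = 8 -> in agreement
step 5: acc = max(8, 11) = 11 -> the recorded entry deviates here
The earliest wrong entry is at step 5: it should read acc = 11.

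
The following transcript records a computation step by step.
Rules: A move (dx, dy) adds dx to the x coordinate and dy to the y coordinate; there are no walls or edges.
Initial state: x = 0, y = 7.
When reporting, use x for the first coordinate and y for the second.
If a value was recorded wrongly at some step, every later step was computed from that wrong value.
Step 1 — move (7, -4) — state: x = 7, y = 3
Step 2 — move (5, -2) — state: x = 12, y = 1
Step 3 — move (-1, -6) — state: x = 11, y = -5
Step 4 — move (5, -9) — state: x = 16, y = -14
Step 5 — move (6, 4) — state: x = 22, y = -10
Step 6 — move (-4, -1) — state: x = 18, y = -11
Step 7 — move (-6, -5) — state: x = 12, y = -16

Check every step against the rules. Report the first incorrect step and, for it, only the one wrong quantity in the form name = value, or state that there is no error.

no error

1. x = 0 + (7) = 7, y = 7 + (-4) = 3 (no discrepancy)
2. x = 7 + (5) = 12, y = 3 + (-2) = 1 (no discrepancy)
3. x = 12 + (-1) = 11, y = 1 + (-6) = -5 (same as recorded)
4. x = 11 + (5) = 16, y = -5 + (-9) = -14 (no discrepancy)
5. x = 16 + (6) = 22, y = -14 + (4) = -10 (consistent with the transcript)
6. x = 22 + (-4) = 18, y = -10 + (-1) = -11 (matches)
7. x = 18 + (-6) = 12, y = -11 + (-5) = -16 (matches)
Nothing is out of place; the run is error-free.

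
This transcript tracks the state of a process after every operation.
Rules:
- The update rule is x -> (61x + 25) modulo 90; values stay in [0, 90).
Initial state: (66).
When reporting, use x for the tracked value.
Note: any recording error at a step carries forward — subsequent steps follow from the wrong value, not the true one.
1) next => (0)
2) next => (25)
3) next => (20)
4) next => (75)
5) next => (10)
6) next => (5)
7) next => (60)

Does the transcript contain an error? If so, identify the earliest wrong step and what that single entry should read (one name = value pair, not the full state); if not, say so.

1. x = (61*66 + 25) mod 90 = 1 (the recorded entry deviates here)
The audit stops at step 1: the recorded entry is wrong and should be x = 1.

step 1, x = 1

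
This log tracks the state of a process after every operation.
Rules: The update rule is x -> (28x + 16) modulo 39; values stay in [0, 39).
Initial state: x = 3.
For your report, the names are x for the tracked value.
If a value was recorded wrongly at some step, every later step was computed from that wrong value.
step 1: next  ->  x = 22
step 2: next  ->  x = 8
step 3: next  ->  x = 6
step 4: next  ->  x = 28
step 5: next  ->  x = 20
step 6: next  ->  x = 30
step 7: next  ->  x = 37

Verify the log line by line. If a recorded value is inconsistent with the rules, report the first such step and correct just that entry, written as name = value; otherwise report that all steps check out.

Recomputing the run from the initial state:
step 1: x = 22
step 2: x = 8
step 3: x = 6
step 4: x = 28
step 5: x = 20
step 6: x = 30
step 7: x = 37
This matches the log at every step.

no error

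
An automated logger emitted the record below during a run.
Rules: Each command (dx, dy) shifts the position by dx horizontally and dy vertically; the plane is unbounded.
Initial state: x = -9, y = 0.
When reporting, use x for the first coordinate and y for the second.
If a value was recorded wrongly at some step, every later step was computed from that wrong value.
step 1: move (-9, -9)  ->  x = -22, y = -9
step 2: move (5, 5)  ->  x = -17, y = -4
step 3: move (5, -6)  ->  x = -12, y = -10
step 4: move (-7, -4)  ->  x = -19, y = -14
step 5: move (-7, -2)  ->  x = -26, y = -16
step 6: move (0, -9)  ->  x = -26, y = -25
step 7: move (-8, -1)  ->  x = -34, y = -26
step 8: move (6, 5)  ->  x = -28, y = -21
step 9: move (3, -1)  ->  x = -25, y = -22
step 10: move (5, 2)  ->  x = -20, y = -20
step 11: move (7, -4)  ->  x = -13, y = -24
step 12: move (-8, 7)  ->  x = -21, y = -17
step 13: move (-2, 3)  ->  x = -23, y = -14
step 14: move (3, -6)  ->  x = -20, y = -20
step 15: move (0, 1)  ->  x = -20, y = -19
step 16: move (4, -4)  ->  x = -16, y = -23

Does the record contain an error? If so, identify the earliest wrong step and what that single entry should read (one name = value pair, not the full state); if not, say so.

Recomputing the run from the initial state:
step 1: x = -18, y = -9
step 2: x = -13, y = -4
step 3: x = -8, y = -10
step 4: x = -15, y = -14
step 5: x = -22, y = -16
step 6: x = -22, y = -25
step 7: x = -30, y = -26
step 8: x = -24, y = -21
step 9: x = -21, y = -22
step 10: x = -16, y = -20
step 11: x = -9, y = -24
step 12: x = -17, y = -17
step 13: x = -19, y = -14
step 14: x = -16, y = -20
step 15: x = -16, y = -19
step 16: x = -12, y = -23
The first disagreement with the record is at step 1, where the value should be x = -18.

step 1, x = -18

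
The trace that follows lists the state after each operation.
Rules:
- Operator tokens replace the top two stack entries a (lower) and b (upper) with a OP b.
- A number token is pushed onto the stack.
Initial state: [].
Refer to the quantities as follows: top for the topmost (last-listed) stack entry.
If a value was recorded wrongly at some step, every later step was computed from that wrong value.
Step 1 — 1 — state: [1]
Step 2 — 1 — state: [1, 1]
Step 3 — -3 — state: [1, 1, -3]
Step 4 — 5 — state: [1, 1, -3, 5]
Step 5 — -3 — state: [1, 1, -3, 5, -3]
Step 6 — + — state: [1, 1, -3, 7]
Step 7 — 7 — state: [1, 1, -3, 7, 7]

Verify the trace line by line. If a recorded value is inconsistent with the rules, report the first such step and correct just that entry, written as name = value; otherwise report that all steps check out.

step 6, top = 2

1. push 1: top = 1 (in agreement)
2. push 1: top = 1 (checks out)
3. push -3: top = -3 (no discrepancy)
4. push 5: top = 5 (confirmed correct)
5. push -3: top = -3 (matches)
6. 5 + -3 = 2 (a discrepancy with the trace)
Conclusion: step 6 carries the first error; the entry should be top = 2.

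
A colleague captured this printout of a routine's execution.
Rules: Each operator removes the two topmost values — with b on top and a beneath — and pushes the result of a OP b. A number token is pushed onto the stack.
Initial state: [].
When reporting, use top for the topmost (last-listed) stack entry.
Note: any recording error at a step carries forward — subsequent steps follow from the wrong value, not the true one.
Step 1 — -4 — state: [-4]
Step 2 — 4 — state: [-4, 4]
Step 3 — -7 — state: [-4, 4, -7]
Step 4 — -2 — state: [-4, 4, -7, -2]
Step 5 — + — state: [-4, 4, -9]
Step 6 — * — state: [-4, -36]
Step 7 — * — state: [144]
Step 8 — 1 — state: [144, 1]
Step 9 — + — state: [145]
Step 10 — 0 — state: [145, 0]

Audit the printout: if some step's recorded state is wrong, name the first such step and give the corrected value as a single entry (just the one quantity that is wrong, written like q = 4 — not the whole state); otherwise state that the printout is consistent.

no error

Recomputing the run from the initial state:
step 1: [-4]
step 2: [-4, 4]
step 3: [-4, 4, -7]
step 4: [-4, 4, -7, -2]
step 5: [-4, 4, -9]
step 6: [-4, -36]
step 7: [144]
step 8: [144, 1]
step 9: [145]
step 10: [145, 0]
This matches the printout at every step.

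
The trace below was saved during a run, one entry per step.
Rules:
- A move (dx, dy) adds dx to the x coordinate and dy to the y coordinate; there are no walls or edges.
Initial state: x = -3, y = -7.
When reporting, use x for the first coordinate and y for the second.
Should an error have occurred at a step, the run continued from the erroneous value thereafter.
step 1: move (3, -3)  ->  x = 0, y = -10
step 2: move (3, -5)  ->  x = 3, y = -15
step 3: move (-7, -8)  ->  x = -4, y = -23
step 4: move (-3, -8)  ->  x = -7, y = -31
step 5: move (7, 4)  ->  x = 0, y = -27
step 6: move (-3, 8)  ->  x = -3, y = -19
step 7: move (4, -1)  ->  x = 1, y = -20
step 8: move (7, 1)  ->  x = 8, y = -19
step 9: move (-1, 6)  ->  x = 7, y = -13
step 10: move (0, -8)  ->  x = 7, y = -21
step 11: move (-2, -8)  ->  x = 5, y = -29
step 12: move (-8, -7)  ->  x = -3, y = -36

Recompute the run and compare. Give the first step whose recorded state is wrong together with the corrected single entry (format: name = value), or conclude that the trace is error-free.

Recomputing the run from the initial state:
step 1: x = 0, y = -10
step 2: x = 3, y = -15
step 3: x = -4, y = -23
step 4: x = -7, y = -31
step 5: x = 0, y = -27
step 6: x = -3, y = -19
step 7: x = 1, y = -20
step 8: x = 8, y = -19
step 9: x = 7, y = -13
step 10: x = 7, y = -21
step 11: x = 5, y = -29
step 12: x = -3, y = -36
This matches the trace at every step.

no error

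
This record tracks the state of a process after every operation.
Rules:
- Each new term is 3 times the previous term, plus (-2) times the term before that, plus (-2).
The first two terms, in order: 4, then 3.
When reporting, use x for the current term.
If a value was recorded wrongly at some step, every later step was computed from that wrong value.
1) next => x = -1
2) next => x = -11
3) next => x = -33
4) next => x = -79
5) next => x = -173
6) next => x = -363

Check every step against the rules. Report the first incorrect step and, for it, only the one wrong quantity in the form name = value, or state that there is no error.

no error

Recomputing the run from the initial state:
step 1: x = -1
step 2: x = -11
step 3: x = -33
step 4: x = -79
step 5: x = -173
step 6: x = -363
This matches the record at every step.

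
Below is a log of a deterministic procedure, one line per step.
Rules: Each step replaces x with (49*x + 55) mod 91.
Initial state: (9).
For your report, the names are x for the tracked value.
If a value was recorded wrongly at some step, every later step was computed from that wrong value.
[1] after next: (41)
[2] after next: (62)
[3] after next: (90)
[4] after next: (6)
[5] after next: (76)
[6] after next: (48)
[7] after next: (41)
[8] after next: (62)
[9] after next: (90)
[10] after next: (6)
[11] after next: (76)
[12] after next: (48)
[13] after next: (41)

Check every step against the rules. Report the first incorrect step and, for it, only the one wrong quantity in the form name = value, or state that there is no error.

Step 1: x = (49*9 + 55) mod 91 = 41 — no discrepancy.
Step 2: x = (49*41 + 55) mod 91 = 62 — consistent with the log.
Step 3: x = (49*62 + 55) mod 91 = 90 — in agreement.
Step 4: x = (49*90 + 55) mod 91 = 6 — checks out.
Step 5: x = (49*6 + 55) mod 91 = 76 — matches.
Step 6: x = (49*76 + 55) mod 91 = 48 — same as recorded.
Step 7: x = (49*48 + 55) mod 91 = 41 — exactly as logged.
Step 8: x = (49*41 + 55) mod 91 = 62 — no discrepancy.
Step 9: x = (49*62 + 55) mod 91 = 90 — confirmed correct.
Step 10: x = (49*90 + 55) mod 91 = 6 — matches.
Step 11: x = (49*6 + 55) mod 91 = 76 — consistent with the log.
Step 12: x = (49*76 + 55) mod 91 = 48 — verified.
Step 13: x = (49*48 + 55) mod 91 = 41 — confirmed correct.
All entries verified; no error found.

no error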